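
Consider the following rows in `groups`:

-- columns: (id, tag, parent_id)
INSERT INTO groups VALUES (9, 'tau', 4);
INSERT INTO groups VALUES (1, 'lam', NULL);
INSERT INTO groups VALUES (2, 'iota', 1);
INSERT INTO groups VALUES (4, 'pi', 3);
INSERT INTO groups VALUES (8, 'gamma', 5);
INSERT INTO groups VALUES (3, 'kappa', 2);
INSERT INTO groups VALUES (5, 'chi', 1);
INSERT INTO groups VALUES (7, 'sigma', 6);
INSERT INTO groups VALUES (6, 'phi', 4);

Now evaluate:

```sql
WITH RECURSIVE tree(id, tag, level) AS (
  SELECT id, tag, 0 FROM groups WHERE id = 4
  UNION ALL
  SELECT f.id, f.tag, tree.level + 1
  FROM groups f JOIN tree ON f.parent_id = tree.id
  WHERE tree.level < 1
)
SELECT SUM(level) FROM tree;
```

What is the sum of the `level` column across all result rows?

Base: id=4 (pi) at level 0.
Iteration 1: rows with parent_id in {4} -> phi (id 6, level 1), tau (id 9, level 1).
Iteration 2: level < 1 fails for all current rows; recursion stops.
SUM(level) = 0 + 1 + 1 = 2.

2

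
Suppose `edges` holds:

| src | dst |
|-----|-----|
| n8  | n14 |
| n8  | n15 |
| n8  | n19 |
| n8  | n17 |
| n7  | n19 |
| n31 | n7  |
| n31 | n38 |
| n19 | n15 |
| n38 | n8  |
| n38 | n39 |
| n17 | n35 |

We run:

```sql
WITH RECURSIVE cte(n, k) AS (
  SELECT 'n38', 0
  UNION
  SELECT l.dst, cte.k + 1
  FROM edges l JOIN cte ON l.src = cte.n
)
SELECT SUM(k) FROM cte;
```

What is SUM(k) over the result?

16

Base: (n38, k=0).
Iteration 1: edges from {n38} -> (n39, k=1), (n8, k=1).
Iteration 2: edges from {n39,n8} -> (n14, k=2), (n15, k=2), (n17, k=2), (n19, k=2).
Iteration 3: edges from {n14,n15,n17,n19} -> (n15, k=3), (n35, k=3).
Iteration 4: no outgoing edges from {n15,n35}; recursion stops.
SUM(k) = 0 + 1 + 1 + 2 + 2 + 2 + 2 + 3 + 3 = 16.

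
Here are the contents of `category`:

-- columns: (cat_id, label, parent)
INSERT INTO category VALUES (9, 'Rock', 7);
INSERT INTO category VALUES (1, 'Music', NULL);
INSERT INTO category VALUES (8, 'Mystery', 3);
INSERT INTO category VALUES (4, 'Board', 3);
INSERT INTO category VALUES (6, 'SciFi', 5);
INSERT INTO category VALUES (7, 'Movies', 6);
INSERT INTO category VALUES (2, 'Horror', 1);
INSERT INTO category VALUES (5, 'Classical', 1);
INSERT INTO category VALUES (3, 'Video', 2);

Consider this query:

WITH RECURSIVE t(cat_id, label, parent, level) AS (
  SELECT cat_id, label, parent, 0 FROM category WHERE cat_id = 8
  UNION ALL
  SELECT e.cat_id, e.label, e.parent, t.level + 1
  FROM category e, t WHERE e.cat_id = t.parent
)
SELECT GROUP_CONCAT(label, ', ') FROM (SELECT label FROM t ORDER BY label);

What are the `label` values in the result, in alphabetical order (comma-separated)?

Base: cat_id=8 (Mystery), parent=3, level 0.
Iteration 1: join on cat_id=3 -> Video (id 3, parent=2, level 1).
Iteration 2: join on cat_id=2 -> Horror (id 2, parent=1, level 2).
Iteration 3: join on cat_id=1 -> Music (id 1, parent=NULL, level 3).
Iteration 4: parent is NULL; no match; recursion stops.

Horror, Music, Mystery, Video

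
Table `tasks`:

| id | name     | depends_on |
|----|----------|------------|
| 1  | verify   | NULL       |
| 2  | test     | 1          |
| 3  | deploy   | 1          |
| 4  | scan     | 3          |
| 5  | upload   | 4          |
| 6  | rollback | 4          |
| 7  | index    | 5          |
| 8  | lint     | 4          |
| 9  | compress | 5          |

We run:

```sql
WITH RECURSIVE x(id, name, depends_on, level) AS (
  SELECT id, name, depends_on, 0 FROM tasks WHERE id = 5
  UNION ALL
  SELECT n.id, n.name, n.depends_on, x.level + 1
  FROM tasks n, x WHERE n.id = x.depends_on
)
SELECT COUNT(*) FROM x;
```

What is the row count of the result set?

4

Base: id=5 (upload), depends_on=4, level 0.
Iteration 1: join on id=4 -> scan (id 4, depends_on=3, level 1).
Iteration 2: join on id=3 -> deploy (id 3, depends_on=1, level 2).
Iteration 3: join on id=1 -> verify (id 1, depends_on=NULL, level 3).
Iteration 4: depends_on is NULL; no match; recursion stops.
Total rows emitted: 4.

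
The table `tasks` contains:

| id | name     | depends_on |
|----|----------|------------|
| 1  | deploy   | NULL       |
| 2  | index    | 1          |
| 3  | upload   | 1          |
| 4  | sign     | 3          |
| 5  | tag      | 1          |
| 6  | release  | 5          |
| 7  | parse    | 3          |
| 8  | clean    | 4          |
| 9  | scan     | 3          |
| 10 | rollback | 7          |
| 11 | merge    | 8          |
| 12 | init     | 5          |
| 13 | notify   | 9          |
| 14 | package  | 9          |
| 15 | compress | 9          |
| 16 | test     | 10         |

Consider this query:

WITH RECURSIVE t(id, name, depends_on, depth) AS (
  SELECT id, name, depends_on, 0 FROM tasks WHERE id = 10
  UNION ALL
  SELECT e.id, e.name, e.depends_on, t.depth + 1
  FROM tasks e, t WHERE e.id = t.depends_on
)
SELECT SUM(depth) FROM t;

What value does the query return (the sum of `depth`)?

6

Base: id=10 (rollback), depends_on=7, depth 0.
Iteration 1: join on id=7 -> parse (id 7, depends_on=3, depth 1).
Iteration 2: join on id=3 -> upload (id 3, depends_on=1, depth 2).
Iteration 3: join on id=1 -> deploy (id 1, depends_on=NULL, depth 3).
Iteration 4: depends_on is NULL; no match; recursion stops.
SUM(depth) = 0 + 1 + 2 + 3 = 6.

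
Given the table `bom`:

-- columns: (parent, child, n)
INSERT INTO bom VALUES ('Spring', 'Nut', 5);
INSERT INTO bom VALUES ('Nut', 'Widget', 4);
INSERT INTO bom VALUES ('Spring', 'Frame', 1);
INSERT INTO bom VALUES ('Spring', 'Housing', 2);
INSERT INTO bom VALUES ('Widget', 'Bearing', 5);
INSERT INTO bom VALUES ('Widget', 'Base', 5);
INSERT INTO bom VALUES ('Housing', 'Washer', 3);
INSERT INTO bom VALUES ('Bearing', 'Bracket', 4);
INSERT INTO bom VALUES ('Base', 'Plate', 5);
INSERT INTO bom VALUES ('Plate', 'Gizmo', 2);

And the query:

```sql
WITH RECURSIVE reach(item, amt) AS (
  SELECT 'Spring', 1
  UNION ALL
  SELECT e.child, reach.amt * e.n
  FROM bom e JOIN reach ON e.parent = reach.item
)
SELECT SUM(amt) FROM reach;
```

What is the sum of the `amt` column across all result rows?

2135

Base: (Spring, amt=1).
Iteration 1: components of {Spring} -> Frame = 1*1 = 1, Housing = 1*2 = 2, Nut = 1*5 = 5.
Iteration 2: components of {Frame,Housing,Nut} -> Washer = 2*3 = 6, Widget = 5*4 = 20.
Iteration 3: components of {Washer,Widget} -> Base = 20*5 = 100, Bearing = 20*5 = 100.
Iteration 4: components of {Base,Bearing} -> Bracket = 100*4 = 400, Plate = 100*5 = 500.
Iteration 5: components of {Bracket,Plate} -> Gizmo = 500*2 = 1000.
Iteration 6: no further components; recursion stops.
SUM(amt) = 1 + 5 + 1 + 2 + 20 + 6 + 100 + 100 + 400 + 500 + 1000 = 2135.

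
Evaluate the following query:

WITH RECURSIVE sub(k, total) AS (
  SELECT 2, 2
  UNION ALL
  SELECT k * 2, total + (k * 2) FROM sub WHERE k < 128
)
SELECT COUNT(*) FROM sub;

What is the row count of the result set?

Base: k=2, total=2.
Iteration 1: 2 < 128 holds -> k = 2 * 2 = 4, total = 2 + 4 = 6.
Iteration 2: 4 < 128 holds -> k = 4 * 2 = 8, total = 6 + 8 = 14.
Iteration 3: 8 < 128 holds -> k = 8 * 2 = 16, total = 14 + 16 = 30.
Iteration 4: 16 < 128 holds -> k = 16 * 2 = 32, total = 30 + 32 = 62.
Iteration 5: 32 < 128 holds -> k = 32 * 2 = 64, total = 62 + 64 = 126.
Iteration 6: 64 < 128 holds -> k = 64 * 2 = 128, total = 126 + 128 = 254.
Iteration 7: 128 < 128 fails; recursion stops.
Total rows emitted: 7.

7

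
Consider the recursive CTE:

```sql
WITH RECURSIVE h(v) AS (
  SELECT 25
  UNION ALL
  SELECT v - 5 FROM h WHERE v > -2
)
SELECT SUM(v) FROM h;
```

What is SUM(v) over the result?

Base: v=25.
Iteration 1: 25 > -2 holds -> v = 25 - 5 = 20.
Iteration 2: 20 > -2 holds -> v = 20 - 5 = 15.
Iteration 3: 15 > -2 holds -> v = 15 - 5 = 10.
Iteration 4: 10 > -2 holds -> v = 10 - 5 = 5.
Iteration 5: 5 > -2 holds -> v = 5 - 5 = 0.
Iteration 6: 0 > -2 holds -> v = 0 - 5 = -5.
Iteration 7: -5 > -2 fails; recursion stops.
SUM(v) = 25 + 20 + 15 + 10 + 5 + 0 + -5 = 70.

70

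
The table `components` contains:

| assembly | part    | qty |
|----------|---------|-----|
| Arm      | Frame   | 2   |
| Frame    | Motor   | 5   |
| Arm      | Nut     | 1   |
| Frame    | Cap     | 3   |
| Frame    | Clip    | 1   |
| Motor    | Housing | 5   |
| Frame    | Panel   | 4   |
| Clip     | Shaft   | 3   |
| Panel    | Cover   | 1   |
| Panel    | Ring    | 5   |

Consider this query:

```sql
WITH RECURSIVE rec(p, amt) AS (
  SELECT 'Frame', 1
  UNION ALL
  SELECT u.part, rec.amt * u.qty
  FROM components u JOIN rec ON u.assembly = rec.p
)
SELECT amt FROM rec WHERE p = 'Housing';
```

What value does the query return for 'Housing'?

25

Base: (Frame, amt=1).
Iteration 1: components of {Frame} -> Cap = 1*3 = 3, Clip = 1*1 = 1, Motor = 1*5 = 5, Panel = 1*4 = 4.
Iteration 2: components of {Cap,Clip,Motor,Panel} -> Cover = 4*1 = 4, Housing = 5*5 = 25, Ring = 4*5 = 20, Shaft = 1*3 = 3.
Iteration 3: no further components; recursion stops.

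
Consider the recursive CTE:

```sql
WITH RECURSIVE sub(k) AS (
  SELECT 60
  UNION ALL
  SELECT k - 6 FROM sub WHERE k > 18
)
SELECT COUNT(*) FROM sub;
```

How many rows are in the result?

8

Base: k=60.
Iteration 1: 60 > 18 holds -> k = 60 - 6 = 54.
Iteration 2: 54 > 18 holds -> k = 54 - 6 = 48.
Iteration 3: 48 > 18 holds -> k = 48 - 6 = 42.
Iteration 4: 42 > 18 holds -> k = 42 - 6 = 36.
Iteration 5: 36 > 18 holds -> k = 36 - 6 = 30.
Iteration 6: 30 > 18 holds -> k = 30 - 6 = 24.
Iteration 7: 24 > 18 holds -> k = 24 - 6 = 18.
Iteration 8: 18 > 18 fails; recursion stops.
Total rows emitted: 8.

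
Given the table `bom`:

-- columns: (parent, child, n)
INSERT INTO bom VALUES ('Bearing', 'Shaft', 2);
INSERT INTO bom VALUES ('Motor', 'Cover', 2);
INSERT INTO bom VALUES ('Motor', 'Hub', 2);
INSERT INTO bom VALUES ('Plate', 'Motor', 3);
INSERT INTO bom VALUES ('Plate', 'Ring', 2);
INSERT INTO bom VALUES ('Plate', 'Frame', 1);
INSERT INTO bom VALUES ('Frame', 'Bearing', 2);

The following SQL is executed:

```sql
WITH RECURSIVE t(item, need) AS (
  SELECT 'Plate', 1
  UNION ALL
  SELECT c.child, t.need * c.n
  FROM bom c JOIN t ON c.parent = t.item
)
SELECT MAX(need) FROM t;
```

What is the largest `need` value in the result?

Base: (Plate, need=1).
Iteration 1: components of {Plate} -> Frame = 1*1 = 1, Motor = 1*3 = 3, Ring = 1*2 = 2.
Iteration 2: components of {Frame,Motor,Ring} -> Bearing = 1*2 = 2, Cover = 3*2 = 6, Hub = 3*2 = 6.
Iteration 3: components of {Bearing,Cover,Hub} -> Shaft = 2*2 = 4.
Iteration 4: no further components; recursion stops.
need values: 1, 3, 1, 2, 6, 6, 2, 4; the maximum is 6.

6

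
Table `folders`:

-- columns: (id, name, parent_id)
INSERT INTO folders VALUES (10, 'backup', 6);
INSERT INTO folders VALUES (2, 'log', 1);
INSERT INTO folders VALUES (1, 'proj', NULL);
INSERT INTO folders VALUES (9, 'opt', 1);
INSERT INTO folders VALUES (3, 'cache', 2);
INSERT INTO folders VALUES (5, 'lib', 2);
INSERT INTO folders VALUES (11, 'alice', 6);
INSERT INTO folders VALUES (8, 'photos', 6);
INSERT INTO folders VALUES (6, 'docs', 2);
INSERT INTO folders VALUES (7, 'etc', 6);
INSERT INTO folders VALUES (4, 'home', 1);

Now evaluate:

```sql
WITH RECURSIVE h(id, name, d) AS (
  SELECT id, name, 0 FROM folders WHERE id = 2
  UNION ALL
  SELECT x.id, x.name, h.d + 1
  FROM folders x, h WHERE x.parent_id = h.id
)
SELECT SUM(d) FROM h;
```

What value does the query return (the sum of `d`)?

Base: id=2 (log) at d 0.
Iteration 1: rows with parent_id in {2} -> cache (id 3, d 1), lib (id 5, d 1), docs (id 6, d 1).
Iteration 2: rows with parent_id in {3,5,6} -> etc (id 7, d 2), photos (id 8, d 2), backup (id 10, d 2), alice (id 11, d 2).
Iteration 3: no rows with parent_id in {7,8,10,11}; recursion stops.
SUM(d) = 0 + 1 + 1 + 1 + 2 + 2 + 2 + 2 = 11.

11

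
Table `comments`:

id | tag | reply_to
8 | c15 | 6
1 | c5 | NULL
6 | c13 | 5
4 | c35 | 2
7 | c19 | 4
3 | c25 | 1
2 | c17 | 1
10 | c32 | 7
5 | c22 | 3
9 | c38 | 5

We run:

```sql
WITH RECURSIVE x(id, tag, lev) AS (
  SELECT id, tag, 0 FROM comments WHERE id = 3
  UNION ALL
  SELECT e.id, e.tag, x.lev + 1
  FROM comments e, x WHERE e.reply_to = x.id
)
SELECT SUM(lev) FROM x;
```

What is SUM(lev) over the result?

Base: id=3 (c25) at lev 0.
Iteration 1: rows with reply_to in {3} -> c22 (id 5, lev 1).
Iteration 2: rows with reply_to in {5} -> c13 (id 6, lev 2), c38 (id 9, lev 2).
Iteration 3: rows with reply_to in {6,9} -> c15 (id 8, lev 3).
Iteration 4: no rows with reply_to in {8}; recursion stops.
SUM(lev) = 0 + 1 + 2 + 2 + 3 = 8.

8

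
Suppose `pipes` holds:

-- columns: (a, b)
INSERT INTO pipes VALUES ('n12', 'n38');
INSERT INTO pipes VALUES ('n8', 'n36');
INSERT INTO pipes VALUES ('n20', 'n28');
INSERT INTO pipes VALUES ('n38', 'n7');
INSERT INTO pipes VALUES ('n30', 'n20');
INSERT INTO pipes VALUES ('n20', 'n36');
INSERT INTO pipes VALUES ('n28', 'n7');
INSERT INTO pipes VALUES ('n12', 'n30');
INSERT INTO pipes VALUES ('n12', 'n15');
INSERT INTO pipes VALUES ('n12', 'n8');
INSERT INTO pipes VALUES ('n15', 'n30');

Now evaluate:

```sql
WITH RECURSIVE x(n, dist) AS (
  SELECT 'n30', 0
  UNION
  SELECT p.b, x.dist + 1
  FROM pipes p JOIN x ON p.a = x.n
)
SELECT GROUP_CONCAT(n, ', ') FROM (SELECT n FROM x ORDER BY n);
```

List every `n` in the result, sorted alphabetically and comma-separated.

Base: (n30, dist=0).
Iteration 1: edges from {n30} -> (n20, dist=1).
Iteration 2: edges from {n20} -> (n28, dist=2), (n36, dist=2).
Iteration 3: edges from {n28,n36} -> (n7, dist=3).
Iteration 4: no outgoing edges from {n7}; recursion stops.

n20, n28, n30, n36, n7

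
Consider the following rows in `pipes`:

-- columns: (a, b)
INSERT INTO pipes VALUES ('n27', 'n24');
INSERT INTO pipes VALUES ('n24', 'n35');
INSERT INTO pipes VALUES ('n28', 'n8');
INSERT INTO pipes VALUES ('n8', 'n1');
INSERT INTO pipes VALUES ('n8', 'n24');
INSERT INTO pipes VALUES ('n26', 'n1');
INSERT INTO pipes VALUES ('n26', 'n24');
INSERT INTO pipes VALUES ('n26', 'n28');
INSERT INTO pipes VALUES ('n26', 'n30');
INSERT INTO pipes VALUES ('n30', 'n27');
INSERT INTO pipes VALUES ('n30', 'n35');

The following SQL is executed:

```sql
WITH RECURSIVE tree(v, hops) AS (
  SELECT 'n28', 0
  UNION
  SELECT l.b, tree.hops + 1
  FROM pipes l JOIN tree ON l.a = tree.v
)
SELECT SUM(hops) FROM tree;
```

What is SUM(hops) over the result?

Base: (n28, hops=0).
Iteration 1: edges from {n28} -> (n8, hops=1).
Iteration 2: edges from {n8} -> (n1, hops=2), (n24, hops=2).
Iteration 3: edges from {n1,n24} -> (n35, hops=3).
Iteration 4: no outgoing edges from {n35}; recursion stops.
SUM(hops) = 0 + 1 + 2 + 2 + 3 = 8.

8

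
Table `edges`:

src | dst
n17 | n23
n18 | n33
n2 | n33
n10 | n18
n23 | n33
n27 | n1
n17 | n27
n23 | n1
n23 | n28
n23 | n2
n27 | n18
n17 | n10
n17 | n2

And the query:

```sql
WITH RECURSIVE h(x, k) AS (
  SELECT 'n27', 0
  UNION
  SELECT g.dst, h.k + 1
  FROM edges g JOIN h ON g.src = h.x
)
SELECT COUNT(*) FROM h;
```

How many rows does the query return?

4

Base: (n27, k=0).
Iteration 1: edges from {n27} -> (n1, k=1), (n18, k=1).
Iteration 2: edges from {n1,n18} -> (n33, k=2).
Iteration 3: no outgoing edges from {n33}; recursion stops.
Total rows emitted: 4.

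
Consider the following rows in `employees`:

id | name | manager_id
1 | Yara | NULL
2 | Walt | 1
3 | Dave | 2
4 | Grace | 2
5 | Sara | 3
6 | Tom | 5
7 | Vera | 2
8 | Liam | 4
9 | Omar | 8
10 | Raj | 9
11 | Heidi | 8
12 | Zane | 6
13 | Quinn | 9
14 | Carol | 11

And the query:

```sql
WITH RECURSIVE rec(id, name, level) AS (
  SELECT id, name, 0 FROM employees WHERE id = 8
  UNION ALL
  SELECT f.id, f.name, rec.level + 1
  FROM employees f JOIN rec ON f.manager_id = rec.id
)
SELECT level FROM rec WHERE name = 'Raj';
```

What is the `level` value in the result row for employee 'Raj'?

Base: id=8 (Liam) at level 0.
Iteration 1: rows with manager_id in {8} -> Omar (id 9, level 1), Heidi (id 11, level 1).
Iteration 2: rows with manager_id in {9,11} -> Raj (id 10, level 2), Quinn (id 13, level 2), Carol (id 14, level 2).
Iteration 3: no rows with manager_id in {10,13,14}; recursion stops.

2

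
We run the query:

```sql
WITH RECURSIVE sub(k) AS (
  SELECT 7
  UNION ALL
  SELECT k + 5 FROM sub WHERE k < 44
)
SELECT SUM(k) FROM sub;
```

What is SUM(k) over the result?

243

Base: k=7.
Iteration 1: 7 < 44 holds -> k = 7 + 5 = 12.
Iteration 2: 12 < 44 holds -> k = 12 + 5 = 17.
Iteration 3: 17 < 44 holds -> k = 17 + 5 = 22.
Iteration 4: 22 < 44 holds -> k = 22 + 5 = 27.
Iteration 5: 27 < 44 holds -> k = 27 + 5 = 32.
Iteration 6: 32 < 44 holds -> k = 32 + 5 = 37.
Iteration 7: 37 < 44 holds -> k = 37 + 5 = 42.
Iteration 8: 42 < 44 holds -> k = 42 + 5 = 47.
Iteration 9: 47 < 44 fails; recursion stops.
SUM(k) = 7 + 12 + 17 + 22 + 27 + 32 + 37 + 42 + 47 = 243.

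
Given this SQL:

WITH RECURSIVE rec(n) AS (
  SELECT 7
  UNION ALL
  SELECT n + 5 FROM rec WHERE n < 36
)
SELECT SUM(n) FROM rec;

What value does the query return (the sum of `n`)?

154

Base: n=7.
Iteration 1: 7 < 36 holds -> n = 7 + 5 = 12.
Iteration 2: 12 < 36 holds -> n = 12 + 5 = 17.
Iteration 3: 17 < 36 holds -> n = 17 + 5 = 22.
Iteration 4: 22 < 36 holds -> n = 22 + 5 = 27.
Iteration 5: 27 < 36 holds -> n = 27 + 5 = 32.
Iteration 6: 32 < 36 holds -> n = 32 + 5 = 37.
Iteration 7: 37 < 36 fails; recursion stops.
SUM(n) = 7 + 12 + 17 + 22 + 27 + 32 + 37 = 154.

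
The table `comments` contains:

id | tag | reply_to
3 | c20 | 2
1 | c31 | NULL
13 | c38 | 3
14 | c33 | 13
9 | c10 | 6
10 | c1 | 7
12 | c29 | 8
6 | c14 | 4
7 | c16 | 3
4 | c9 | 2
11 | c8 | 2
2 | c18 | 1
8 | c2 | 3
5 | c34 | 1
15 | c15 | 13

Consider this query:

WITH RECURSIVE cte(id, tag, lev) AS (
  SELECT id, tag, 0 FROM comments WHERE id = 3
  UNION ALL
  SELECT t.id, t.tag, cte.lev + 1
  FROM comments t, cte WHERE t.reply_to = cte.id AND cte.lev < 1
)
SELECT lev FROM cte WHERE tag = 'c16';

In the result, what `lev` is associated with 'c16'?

Base: id=3 (c20) at lev 0.
Iteration 1: rows with reply_to in {3} -> c16 (id 7, lev 1), c2 (id 8, lev 1), c38 (id 13, lev 1).
Iteration 2: lev < 1 fails for all current rows; recursion stops.

1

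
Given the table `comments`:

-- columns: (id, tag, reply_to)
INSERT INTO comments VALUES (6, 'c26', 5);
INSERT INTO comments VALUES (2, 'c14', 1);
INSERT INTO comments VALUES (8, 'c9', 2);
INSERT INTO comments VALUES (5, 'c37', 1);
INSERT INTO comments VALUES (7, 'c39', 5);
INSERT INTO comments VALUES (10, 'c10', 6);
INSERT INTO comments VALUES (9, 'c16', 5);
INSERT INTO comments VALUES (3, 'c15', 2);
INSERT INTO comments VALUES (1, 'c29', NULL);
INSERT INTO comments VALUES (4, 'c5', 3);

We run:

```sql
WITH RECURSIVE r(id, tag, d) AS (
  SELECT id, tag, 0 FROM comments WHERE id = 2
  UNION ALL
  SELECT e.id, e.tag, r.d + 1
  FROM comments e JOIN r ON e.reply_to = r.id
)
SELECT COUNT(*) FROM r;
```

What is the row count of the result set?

4

Base: id=2 (c14) at d 0.
Iteration 1: rows with reply_to in {2} -> c15 (id 3, d 1), c9 (id 8, d 1).
Iteration 2: rows with reply_to in {3,8} -> c5 (id 4, d 2).
Iteration 3: no rows with reply_to in {4}; recursion stops.
Total rows emitted: 4.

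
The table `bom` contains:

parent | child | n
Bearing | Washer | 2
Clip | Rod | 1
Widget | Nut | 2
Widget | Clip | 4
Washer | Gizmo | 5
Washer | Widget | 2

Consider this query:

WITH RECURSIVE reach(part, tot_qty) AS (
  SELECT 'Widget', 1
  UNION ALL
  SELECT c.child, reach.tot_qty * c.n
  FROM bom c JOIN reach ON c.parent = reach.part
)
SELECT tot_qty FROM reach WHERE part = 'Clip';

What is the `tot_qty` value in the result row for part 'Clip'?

4

Base: (Widget, tot_qty=1).
Iteration 1: components of {Widget} -> Clip = 1*4 = 4, Nut = 1*2 = 2.
Iteration 2: components of {Clip,Nut} -> Rod = 4*1 = 4.
Iteration 3: no further components; recursion stops.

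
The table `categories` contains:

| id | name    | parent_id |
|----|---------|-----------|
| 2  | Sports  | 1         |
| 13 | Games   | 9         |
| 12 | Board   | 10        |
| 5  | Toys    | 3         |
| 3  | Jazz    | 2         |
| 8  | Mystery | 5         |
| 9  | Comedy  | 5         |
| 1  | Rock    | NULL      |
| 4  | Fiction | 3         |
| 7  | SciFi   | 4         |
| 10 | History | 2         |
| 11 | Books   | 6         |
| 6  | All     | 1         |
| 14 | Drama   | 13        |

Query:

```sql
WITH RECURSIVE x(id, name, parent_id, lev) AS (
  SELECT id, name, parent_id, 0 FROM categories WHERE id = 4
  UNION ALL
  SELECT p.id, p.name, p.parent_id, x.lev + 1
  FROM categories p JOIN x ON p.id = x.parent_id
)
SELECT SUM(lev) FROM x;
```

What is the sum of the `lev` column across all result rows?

6

Base: id=4 (Fiction), parent_id=3, lev 0.
Iteration 1: join on id=3 -> Jazz (id 3, parent_id=2, lev 1).
Iteration 2: join on id=2 -> Sports (id 2, parent_id=1, lev 2).
Iteration 3: join on id=1 -> Rock (id 1, parent_id=NULL, lev 3).
Iteration 4: parent_id is NULL; no match; recursion stops.
SUM(lev) = 0 + 1 + 2 + 3 = 6.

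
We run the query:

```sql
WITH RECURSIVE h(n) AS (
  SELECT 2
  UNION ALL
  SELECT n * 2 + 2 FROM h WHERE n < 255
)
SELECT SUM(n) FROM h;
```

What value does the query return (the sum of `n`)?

1004

Base: n=2.
Iteration 1: 2 < 255 holds -> n = 2 * 2 + 2 = 6.
Iteration 2: 6 < 255 holds -> n = 6 * 2 + 2 = 14.
Iteration 3: 14 < 255 holds -> n = 14 * 2 + 2 = 30.
Iteration 4: 30 < 255 holds -> n = 30 * 2 + 2 = 62.
Iteration 5: 62 < 255 holds -> n = 62 * 2 + 2 = 126.
Iteration 6: 126 < 255 holds -> n = 126 * 2 + 2 = 254.
Iteration 7: 254 < 255 holds -> n = 254 * 2 + 2 = 510.
Iteration 8: 510 < 255 fails; recursion stops.
SUM(n) = 2 + 6 + 14 + 30 + 62 + 126 + 254 + 510 = 1004.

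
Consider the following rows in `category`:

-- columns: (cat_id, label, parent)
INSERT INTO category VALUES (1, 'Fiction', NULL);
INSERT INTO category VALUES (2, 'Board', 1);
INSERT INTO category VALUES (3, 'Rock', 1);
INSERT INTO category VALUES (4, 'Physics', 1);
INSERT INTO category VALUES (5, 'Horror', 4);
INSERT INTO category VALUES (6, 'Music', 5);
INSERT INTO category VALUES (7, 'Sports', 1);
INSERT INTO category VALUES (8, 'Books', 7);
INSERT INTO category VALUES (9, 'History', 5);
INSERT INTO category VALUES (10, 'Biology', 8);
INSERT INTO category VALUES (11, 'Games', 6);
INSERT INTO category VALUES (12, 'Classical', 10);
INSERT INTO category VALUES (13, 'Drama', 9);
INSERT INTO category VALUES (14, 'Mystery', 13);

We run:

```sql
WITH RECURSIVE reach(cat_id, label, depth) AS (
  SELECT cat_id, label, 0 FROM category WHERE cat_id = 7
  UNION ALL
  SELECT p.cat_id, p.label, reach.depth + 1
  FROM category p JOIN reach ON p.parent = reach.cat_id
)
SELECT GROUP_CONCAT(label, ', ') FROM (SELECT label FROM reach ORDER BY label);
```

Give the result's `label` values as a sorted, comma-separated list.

Biology, Books, Classical, Sports

Base: cat_id=7 (Sports) at depth 0.
Iteration 1: rows with parent in {7} -> Books (id 8, depth 1).
Iteration 2: rows with parent in {8} -> Biology (id 10, depth 2).
Iteration 3: rows with parent in {10} -> Classical (id 12, depth 3).
Iteration 4: no rows with parent in {12}; recursion stops.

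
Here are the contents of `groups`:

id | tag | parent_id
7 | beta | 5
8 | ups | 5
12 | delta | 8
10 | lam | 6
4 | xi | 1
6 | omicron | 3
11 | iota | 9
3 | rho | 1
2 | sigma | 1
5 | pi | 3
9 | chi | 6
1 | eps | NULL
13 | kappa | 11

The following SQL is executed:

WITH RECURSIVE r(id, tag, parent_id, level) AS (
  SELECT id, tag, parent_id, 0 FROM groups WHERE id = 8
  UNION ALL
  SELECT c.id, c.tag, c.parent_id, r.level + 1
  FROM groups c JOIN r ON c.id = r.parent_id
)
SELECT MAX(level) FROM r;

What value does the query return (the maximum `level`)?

Base: id=8 (ups), parent_id=5, level 0.
Iteration 1: join on id=5 -> pi (id 5, parent_id=3, level 1).
Iteration 2: join on id=3 -> rho (id 3, parent_id=1, level 2).
Iteration 3: join on id=1 -> eps (id 1, parent_id=NULL, level 3).
Iteration 4: parent_id is NULL; no match; recursion stops.
level values: 0, 1, 2, 3; the maximum is 3.

3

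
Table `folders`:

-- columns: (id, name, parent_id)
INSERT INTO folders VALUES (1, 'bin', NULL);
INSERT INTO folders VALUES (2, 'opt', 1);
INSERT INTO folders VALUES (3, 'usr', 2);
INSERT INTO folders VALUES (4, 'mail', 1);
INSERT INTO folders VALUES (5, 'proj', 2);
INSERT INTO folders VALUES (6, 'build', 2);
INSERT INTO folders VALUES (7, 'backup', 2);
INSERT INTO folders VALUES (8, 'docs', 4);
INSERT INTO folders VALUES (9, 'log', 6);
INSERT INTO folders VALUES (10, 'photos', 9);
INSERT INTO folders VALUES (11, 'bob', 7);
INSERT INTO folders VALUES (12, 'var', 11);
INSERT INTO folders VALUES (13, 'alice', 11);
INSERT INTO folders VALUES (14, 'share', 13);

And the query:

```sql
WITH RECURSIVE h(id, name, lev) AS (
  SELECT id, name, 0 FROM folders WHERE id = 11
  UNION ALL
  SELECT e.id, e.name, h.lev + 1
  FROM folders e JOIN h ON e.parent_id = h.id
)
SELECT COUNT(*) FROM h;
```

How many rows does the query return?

4

Base: id=11 (bob) at lev 0.
Iteration 1: rows with parent_id in {11} -> var (id 12, lev 1), alice (id 13, lev 1).
Iteration 2: rows with parent_id in {12,13} -> share (id 14, lev 2).
Iteration 3: no rows with parent_id in {14}; recursion stops.
Total rows emitted: 4.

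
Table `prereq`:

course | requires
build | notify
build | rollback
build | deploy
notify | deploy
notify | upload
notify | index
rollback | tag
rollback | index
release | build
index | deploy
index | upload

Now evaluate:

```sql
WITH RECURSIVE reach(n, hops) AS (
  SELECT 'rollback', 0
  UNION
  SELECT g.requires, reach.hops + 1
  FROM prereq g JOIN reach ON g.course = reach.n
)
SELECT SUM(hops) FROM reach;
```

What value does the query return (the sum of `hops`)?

Base: (rollback, hops=0).
Iteration 1: edges from {rollback} -> (index, hops=1), (tag, hops=1).
Iteration 2: edges from {index,tag} -> (deploy, hops=2), (upload, hops=2).
Iteration 3: no outgoing edges from {deploy,upload}; recursion stops.
SUM(hops) = 0 + 1 + 1 + 2 + 2 = 6.

6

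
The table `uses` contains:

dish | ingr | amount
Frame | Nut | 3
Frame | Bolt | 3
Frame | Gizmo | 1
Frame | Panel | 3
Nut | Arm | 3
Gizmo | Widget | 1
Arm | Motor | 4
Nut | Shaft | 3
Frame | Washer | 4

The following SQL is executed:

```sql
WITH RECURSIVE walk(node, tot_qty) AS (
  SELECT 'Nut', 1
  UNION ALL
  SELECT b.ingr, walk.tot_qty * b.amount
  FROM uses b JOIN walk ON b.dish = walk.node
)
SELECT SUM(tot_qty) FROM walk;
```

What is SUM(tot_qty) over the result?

19

Base: (Nut, tot_qty=1).
Iteration 1: components of {Nut} -> Arm = 1*3 = 3, Shaft = 1*3 = 3.
Iteration 2: components of {Arm,Shaft} -> Motor = 3*4 = 12.
Iteration 3: no further components; recursion stops.
SUM(tot_qty) = 1 + 3 + 3 + 12 = 19.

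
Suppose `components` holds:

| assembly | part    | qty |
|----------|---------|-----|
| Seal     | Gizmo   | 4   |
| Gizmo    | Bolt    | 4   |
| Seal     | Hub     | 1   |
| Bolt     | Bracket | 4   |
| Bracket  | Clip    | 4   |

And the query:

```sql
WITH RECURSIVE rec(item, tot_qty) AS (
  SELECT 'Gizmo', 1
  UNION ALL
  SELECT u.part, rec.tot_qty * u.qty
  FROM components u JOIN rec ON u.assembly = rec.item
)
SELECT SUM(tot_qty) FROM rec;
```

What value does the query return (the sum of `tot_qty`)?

Base: (Gizmo, tot_qty=1).
Iteration 1: components of {Gizmo} -> Bolt = 1*4 = 4.
Iteration 2: components of {Bolt} -> Bracket = 4*4 = 16.
Iteration 3: components of {Bracket} -> Clip = 16*4 = 64.
Iteration 4: no further components; recursion stops.
SUM(tot_qty) = 1 + 4 + 16 + 64 = 85.

85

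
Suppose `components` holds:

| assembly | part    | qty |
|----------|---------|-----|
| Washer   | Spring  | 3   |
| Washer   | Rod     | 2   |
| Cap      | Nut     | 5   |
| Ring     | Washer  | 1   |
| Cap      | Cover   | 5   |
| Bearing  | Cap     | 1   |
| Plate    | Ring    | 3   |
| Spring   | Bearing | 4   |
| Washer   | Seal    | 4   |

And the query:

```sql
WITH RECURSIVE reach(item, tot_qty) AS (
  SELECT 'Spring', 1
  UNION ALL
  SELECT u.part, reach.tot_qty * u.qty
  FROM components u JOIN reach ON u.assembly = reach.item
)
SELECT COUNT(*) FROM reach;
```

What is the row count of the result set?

5

Base: (Spring, tot_qty=1).
Iteration 1: components of {Spring} -> Bearing = 1*4 = 4.
Iteration 2: components of {Bearing} -> Cap = 4*1 = 4.
Iteration 3: components of {Cap} -> Cover = 4*5 = 20, Nut = 4*5 = 20.
Iteration 4: no further components; recursion stops.
Total rows emitted: 5.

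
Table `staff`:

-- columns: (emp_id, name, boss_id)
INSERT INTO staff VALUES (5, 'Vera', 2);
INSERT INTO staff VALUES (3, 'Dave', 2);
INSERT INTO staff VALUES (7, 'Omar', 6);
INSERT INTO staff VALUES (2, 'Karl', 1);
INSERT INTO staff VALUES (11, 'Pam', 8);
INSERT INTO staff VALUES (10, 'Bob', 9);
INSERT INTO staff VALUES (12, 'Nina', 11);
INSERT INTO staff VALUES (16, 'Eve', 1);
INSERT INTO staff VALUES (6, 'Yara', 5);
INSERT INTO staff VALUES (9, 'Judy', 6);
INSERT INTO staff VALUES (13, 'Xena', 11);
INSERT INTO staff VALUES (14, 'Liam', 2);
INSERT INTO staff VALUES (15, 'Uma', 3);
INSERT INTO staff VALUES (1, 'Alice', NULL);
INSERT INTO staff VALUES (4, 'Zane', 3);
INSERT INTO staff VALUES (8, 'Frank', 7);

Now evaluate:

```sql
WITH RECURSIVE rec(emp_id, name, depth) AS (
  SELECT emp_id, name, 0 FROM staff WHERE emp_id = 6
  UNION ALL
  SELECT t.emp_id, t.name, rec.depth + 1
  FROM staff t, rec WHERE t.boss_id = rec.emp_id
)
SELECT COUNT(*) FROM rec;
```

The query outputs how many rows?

8

Base: emp_id=6 (Yara) at depth 0.
Iteration 1: rows with boss_id in {6} -> Omar (id 7, depth 1), Judy (id 9, depth 1).
Iteration 2: rows with boss_id in {7,9} -> Frank (id 8, depth 2), Bob (id 10, depth 2).
Iteration 3: rows with boss_id in {8,10} -> Pam (id 11, depth 3).
Iteration 4: rows with boss_id in {11} -> Nina (id 12, depth 4), Xena (id 13, depth 4).
Iteration 5: no rows with boss_id in {12,13}; recursion stops.
Total rows emitted: 8.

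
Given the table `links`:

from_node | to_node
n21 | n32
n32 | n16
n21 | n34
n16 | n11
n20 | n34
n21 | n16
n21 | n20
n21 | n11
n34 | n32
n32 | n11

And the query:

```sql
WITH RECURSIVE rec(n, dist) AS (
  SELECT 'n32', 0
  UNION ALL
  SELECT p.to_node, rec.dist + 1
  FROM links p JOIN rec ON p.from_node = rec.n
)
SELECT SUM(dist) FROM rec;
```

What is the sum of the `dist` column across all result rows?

Base: (n32, dist=0).
Iteration 1: edges from {n32} -> (n11, dist=1), (n16, dist=1).
Iteration 2: edges from {n11,n16} -> (n11, dist=2).
Iteration 3: no outgoing edges from {n11}; recursion stops.
SUM(dist) = 0 + 1 + 1 + 2 = 4.

4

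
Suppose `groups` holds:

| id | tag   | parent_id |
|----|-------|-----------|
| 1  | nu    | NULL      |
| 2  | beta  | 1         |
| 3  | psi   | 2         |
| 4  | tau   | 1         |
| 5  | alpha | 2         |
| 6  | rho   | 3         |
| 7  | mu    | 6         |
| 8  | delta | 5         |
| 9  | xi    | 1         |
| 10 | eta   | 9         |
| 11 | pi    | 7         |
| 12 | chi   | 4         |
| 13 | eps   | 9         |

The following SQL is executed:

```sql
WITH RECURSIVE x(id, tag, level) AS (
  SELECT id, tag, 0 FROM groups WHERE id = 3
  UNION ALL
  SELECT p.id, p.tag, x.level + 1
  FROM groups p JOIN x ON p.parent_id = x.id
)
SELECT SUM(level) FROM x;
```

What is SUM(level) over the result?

Base: id=3 (psi) at level 0.
Iteration 1: rows with parent_id in {3} -> rho (id 6, level 1).
Iteration 2: rows with parent_id in {6} -> mu (id 7, level 2).
Iteration 3: rows with parent_id in {7} -> pi (id 11, level 3).
Iteration 4: no rows with parent_id in {11}; recursion stops.
SUM(level) = 0 + 1 + 2 + 3 = 6.

6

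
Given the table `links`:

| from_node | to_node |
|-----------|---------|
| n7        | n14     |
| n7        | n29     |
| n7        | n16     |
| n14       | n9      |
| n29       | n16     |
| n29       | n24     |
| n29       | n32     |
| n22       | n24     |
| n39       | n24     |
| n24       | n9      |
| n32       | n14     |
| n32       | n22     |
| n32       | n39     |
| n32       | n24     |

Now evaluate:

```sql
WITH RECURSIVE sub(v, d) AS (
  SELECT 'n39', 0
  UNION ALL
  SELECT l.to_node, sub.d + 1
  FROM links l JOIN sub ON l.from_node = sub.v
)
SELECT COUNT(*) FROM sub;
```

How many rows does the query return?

3

Base: (n39, d=0).
Iteration 1: edges from {n39} -> (n24, d=1).
Iteration 2: edges from {n24} -> (n9, d=2).
Iteration 3: no outgoing edges from {n9}; recursion stops.
Total rows emitted: 3.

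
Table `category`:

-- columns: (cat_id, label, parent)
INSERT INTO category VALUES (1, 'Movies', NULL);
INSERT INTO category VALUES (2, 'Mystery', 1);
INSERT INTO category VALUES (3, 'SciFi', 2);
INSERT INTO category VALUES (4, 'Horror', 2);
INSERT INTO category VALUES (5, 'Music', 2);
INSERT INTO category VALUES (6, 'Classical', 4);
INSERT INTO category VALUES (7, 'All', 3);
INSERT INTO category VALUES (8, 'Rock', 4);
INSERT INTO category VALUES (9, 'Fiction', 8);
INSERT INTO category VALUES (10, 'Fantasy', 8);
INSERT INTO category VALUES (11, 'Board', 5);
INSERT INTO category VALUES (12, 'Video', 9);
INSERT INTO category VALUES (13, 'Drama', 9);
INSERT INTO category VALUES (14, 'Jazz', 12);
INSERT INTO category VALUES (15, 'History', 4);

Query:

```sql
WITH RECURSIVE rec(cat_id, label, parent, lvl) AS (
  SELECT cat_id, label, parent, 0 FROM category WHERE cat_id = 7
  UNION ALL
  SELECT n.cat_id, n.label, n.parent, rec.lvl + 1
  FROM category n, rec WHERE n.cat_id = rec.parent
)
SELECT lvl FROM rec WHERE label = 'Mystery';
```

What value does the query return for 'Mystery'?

Base: cat_id=7 (All), parent=3, lvl 0.
Iteration 1: join on cat_id=3 -> SciFi (id 3, parent=2, lvl 1).
Iteration 2: join on cat_id=2 -> Mystery (id 2, parent=1, lvl 2).
Iteration 3: join on cat_id=1 -> Movies (id 1, parent=NULL, lvl 3).
Iteration 4: parent is NULL; no match; recursion stops.

2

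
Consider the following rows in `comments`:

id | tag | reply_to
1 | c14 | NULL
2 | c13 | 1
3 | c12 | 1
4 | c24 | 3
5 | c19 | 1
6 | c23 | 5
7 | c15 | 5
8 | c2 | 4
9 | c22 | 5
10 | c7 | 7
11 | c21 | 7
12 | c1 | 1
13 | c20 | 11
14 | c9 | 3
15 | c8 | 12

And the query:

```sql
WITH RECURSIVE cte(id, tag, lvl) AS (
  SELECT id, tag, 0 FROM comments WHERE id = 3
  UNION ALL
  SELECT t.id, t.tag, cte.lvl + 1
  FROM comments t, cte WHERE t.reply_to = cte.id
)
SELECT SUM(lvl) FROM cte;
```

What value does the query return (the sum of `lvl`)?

4

Base: id=3 (c12) at lvl 0.
Iteration 1: rows with reply_to in {3} -> c24 (id 4, lvl 1), c9 (id 14, lvl 1).
Iteration 2: rows with reply_to in {4,14} -> c2 (id 8, lvl 2).
Iteration 3: no rows with reply_to in {8}; recursion stops.
SUM(lvl) = 0 + 1 + 1 + 2 = 4.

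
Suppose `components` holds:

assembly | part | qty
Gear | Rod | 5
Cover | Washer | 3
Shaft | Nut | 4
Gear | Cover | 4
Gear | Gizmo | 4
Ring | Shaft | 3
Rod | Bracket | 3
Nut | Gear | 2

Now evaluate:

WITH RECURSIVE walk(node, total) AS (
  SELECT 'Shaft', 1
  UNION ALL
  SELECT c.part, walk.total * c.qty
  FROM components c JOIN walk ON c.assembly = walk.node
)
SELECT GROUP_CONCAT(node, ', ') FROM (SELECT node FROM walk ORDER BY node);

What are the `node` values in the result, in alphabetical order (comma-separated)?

Base: (Shaft, total=1).
Iteration 1: components of {Shaft} -> Nut = 1*4 = 4.
Iteration 2: components of {Nut} -> Gear = 4*2 = 8.
Iteration 3: components of {Gear} -> Cover = 8*4 = 32, Gizmo = 8*4 = 32, Rod = 8*5 = 40.
Iteration 4: components of {Cover,Gizmo,Rod} -> Bracket = 40*3 = 120, Washer = 32*3 = 96.
Iteration 5: no further components; recursion stops.

Bracket, Cover, Gear, Gizmo, Nut, Rod, Shaft, Washer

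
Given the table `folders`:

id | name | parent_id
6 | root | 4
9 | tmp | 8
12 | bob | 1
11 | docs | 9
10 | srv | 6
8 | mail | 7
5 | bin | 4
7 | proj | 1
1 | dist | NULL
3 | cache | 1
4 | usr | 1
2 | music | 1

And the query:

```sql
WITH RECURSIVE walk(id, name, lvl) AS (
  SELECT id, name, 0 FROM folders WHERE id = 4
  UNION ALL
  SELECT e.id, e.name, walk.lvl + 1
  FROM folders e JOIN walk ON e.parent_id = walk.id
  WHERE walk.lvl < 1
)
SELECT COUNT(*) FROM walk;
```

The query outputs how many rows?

3

Base: id=4 (usr) at lvl 0.
Iteration 1: rows with parent_id in {4} -> bin (id 5, lvl 1), root (id 6, lvl 1).
Iteration 2: lvl < 1 fails for all current rows; recursion stops.
Total rows emitted: 3.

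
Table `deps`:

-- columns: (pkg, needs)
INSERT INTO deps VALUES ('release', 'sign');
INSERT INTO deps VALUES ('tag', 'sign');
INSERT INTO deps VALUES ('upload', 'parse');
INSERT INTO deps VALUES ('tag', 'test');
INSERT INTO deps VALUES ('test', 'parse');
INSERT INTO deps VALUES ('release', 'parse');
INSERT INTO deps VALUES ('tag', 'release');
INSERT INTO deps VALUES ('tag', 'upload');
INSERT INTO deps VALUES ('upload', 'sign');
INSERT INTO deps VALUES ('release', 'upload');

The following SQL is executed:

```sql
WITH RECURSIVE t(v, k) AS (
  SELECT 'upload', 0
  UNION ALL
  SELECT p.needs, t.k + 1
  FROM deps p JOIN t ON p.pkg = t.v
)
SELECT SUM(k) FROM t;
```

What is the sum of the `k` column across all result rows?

Base: (upload, k=0).
Iteration 1: edges from {upload} -> (parse, k=1), (sign, k=1).
Iteration 2: no outgoing edges from {parse,sign}; recursion stops.
SUM(k) = 0 + 1 + 1 = 2.

2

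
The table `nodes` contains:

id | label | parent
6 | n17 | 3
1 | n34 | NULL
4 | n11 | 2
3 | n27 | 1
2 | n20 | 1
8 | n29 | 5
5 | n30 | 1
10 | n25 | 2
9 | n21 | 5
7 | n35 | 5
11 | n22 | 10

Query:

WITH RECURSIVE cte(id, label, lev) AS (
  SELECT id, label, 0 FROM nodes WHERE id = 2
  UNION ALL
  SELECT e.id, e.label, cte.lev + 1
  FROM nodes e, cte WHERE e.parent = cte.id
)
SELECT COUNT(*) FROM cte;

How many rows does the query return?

4

Base: id=2 (n20) at lev 0.
Iteration 1: rows with parent in {2} -> n11 (id 4, lev 1), n25 (id 10, lev 1).
Iteration 2: rows with parent in {4,10} -> n22 (id 11, lev 2).
Iteration 3: no rows with parent in {11}; recursion stops.
Total rows emitted: 4.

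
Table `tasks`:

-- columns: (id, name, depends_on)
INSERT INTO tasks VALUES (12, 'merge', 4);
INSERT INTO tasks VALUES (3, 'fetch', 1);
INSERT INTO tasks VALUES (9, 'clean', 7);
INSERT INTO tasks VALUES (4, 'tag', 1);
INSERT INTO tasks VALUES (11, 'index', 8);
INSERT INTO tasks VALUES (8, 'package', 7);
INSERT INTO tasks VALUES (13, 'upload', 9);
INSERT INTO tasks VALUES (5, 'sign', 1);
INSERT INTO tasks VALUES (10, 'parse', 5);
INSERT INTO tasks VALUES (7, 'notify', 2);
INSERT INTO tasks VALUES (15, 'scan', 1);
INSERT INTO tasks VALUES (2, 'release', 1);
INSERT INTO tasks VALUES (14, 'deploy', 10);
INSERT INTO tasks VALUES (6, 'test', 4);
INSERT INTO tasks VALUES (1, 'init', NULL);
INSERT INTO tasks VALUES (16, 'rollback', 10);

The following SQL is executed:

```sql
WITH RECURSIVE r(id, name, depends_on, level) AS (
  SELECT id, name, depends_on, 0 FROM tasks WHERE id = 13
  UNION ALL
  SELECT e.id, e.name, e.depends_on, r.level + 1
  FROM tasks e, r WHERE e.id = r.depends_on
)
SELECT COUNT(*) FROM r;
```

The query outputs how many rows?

Base: id=13 (upload), depends_on=9, level 0.
Iteration 1: join on id=9 -> clean (id 9, depends_on=7, level 1).
Iteration 2: join on id=7 -> notify (id 7, depends_on=2, level 2).
Iteration 3: join on id=2 -> release (id 2, depends_on=1, level 3).
Iteration 4: join on id=1 -> init (id 1, depends_on=NULL, level 4).
Iteration 5: depends_on is NULL; no match; recursion stops.
Total rows emitted: 5.

5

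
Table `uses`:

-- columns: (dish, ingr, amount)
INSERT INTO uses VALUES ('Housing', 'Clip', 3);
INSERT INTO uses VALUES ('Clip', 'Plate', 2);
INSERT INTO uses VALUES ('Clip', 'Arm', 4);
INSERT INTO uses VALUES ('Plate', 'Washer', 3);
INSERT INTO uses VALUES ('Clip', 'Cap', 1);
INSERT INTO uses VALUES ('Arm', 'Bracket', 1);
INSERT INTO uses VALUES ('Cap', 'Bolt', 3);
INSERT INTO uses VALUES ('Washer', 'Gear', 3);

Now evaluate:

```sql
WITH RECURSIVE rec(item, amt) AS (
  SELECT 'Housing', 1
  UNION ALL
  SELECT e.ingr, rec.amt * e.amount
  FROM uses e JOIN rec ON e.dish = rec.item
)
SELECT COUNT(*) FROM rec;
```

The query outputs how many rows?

9

Base: (Housing, amt=1).
Iteration 1: components of {Housing} -> Clip = 1*3 = 3.
Iteration 2: components of {Clip} -> Arm = 3*4 = 12, Cap = 3*1 = 3, Plate = 3*2 = 6.
Iteration 3: components of {Arm,Cap,Plate} -> Bolt = 3*3 = 9, Bracket = 12*1 = 12, Washer = 6*3 = 18.
Iteration 4: components of {Bolt,Bracket,Washer} -> Gear = 18*3 = 54.
Iteration 5: no further components; recursion stops.
Total rows emitted: 9.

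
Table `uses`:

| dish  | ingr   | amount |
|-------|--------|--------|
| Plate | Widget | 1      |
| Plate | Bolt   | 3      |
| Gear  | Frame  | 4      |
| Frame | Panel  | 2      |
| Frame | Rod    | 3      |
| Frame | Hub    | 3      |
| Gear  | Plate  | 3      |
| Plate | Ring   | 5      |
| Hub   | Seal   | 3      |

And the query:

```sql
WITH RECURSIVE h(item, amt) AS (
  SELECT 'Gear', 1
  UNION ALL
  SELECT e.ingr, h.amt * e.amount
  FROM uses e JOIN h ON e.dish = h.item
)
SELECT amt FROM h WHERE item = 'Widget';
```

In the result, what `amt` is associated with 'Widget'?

Base: (Gear, amt=1).
Iteration 1: components of {Gear} -> Frame = 1*4 = 4, Plate = 1*3 = 3.
Iteration 2: components of {Frame,Plate} -> Bolt = 3*3 = 9, Hub = 4*3 = 12, Panel = 4*2 = 8, Ring = 3*5 = 15, Rod = 4*3 = 12, Widget = 3*1 = 3.
Iteration 3: components of {Bolt,Hub,Panel,Ring,Rod,Widget} -> Seal = 12*3 = 36.
Iteration 4: no further components; recursion stops.

3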